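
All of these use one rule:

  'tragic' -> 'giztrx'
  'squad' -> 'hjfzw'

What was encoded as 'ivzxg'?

react

Each pair mirrors across the alphabet (t↔g, r↔i, a↔z): positions sum to 25. This is the alphabet-reversal cipher (Atbash): a becomes z, b becomes y, etc.
Undoing it on ivzxg: i↔r, v↔e, z↔a, x↔c, g↔t.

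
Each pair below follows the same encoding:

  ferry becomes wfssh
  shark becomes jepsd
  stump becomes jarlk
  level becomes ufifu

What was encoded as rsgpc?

urban

Treating letters as 0–25, the rule is x ↦ 17x + 15 (mod 26).
Reversing it on rsgpc: r(17)→23·(17−15)≡20=u; s(18)→23·(18−15)≡17=r; g(6)→23·(6−15)≡1=b; p(15)→23·(15−15)≡0=a; c(2)→23·(2−15)≡13=n (all mod 26).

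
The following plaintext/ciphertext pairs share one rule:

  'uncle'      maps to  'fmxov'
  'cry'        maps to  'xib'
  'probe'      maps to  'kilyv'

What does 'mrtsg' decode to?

night

Each pair mirrors across the alphabet (u↔f, n↔m, c↔x): positions sum to 25. Letters are reflected about the middle of the alphabet (position → 25−position): Atbash.
Decoding mrtsg: m↔n, r↔i, t↔g, s↔h, g↔t.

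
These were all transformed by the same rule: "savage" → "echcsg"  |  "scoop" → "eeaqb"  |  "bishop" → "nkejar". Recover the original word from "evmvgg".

statue

A repeating key of period 2 is used — shifts +12, +2 over and over.
Undoing it on evmvgg: e−12=s, v−2=t, m−12=a, v−2=t, g−12=u, g−2=e.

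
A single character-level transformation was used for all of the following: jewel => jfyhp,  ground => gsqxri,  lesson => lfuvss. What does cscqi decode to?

The shift increases by 1 at each position, starting from +0: 0, 1, 2, ….
Decoding cscqi: c−0=c, s−1=r, c−2=a, q−3=n, i−4=e.

crane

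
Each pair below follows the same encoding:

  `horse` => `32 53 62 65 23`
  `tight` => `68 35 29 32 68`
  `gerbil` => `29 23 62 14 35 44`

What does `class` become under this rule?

h(#8)→32 and o(#15)→53: differences scale by 3, so n = 3·pos + 8. With a=1..z=26, the number is 3·pos + 8.
On class: c=3→17, l=12→44, a=1→11, s=19→65, s=19→65.

17 44 11 65 65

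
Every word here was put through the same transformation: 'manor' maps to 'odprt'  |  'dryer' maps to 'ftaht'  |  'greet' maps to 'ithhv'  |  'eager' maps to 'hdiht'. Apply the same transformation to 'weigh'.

The shift depends on letter class: consonant m→o is +2, but vowel a→d is +3. The rule splits by letter class: vowels +3, consonants +2.
Applying it to weigh: w(cons)+2=y, e(vowel)+3=h, i(vowel)+3=l, g(cons)+2=i, h(cons)+2=j.

yhlij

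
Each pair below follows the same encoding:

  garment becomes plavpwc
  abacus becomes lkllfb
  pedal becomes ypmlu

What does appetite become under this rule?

The shift depends on letter class: consonant g→p is +9, but vowel a→l is +11. The rule splits by letter class: vowels +11, consonants +9.
For appetite: a(vowel)+11=l, p(cons)+9=y, p(cons)+9=y, e(vowel)+11=p, t(cons)+9=c, i(vowel)+11=t, t(cons)+9=c, e(vowel)+11=p.

lyypctcp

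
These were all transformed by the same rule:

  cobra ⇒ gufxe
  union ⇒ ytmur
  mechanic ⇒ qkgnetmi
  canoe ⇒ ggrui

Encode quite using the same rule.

Shifts by position in cobra: pos 0: c→g (+4), pos 1: o→u (+6), pos 2: b→f (+4), pos 3: r→x (+6) — repeating every 2. A repeating key of period 2 is used — shifts +4, +6 over and over.
Applying it to quite: q+4=u, u+6=a, i+4=m, t+6=z, e+4=i.

uamzi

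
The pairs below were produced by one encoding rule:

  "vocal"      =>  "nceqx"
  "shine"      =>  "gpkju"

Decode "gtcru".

spare

The output letters match the input read backwards, each shifted +2: vocal reversed is lacov. The word is reversed, then every letter is shifted forward by 2.
Undoing it on gtcru: shift back: g−2=e, t−2=r, c−2=a, r−2=p, u−2=s → eraps; then reverse → spare.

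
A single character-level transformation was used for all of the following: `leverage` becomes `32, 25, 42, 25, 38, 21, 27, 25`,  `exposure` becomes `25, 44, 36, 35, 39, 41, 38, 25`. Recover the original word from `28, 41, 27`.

Letters become their 1-based position plus 20 (so a→21, b→22, …).
Undoing it on 28, 41, 27: 28→(28−20)÷1=8=h, 41→(41−20)÷1=21=u, 27→(27−20)÷1=7=g.

hug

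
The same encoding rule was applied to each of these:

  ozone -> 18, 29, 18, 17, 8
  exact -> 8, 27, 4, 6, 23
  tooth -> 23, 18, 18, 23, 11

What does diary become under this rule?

o is letter #15 and maps to 18: an offset of 3. The number is (letter's place in the alphabet, a=1) + 3.
For diary: d=4→7, i=9→12, a=1→4, r=18→21, y=25→28.

7, 12, 4, 21, 28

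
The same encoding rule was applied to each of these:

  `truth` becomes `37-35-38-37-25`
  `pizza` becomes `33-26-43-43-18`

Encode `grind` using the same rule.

24-35-26-31-21

t is letter #20 and maps to 37: an offset of 17. Letters become their 1-based position plus 17 (so a→18, b→19, …).
On grind: g=7→24, r=18→35, i=9→26, n=14→31, d=4→21.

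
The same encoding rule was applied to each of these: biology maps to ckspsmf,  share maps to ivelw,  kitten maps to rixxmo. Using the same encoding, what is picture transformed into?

ivyxgmt

The word is reversed, then every letter is shifted forward by 4.
For picture: reverse → erutcip; then shift: e+4=i, r+4=v, u+4=y, t+4=x, c+4=g, i+4=m, p+4=t.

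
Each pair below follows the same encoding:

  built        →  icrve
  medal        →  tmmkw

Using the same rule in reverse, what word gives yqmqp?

In built: b→i is +7, u→c is +8, i→r is +9, l→v is +10 — the shift increases by 1 each position. Each letter shifts forward by (position + 7), i.e. 7, 8, 9, … — the shift grows by one for each successive letter.
Decoding yqmqp: y−7=r, q−8=i, m−9=d, q−10=g, p−11=e.

ridge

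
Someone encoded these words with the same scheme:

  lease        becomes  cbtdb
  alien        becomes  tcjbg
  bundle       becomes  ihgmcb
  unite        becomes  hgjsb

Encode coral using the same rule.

xvotc

Each letter's alphabet position (a=0..z=25) is mapped through 15·x+19 mod 26 — an affine cipher.
On coral: c(2)→15·2+19≡23=x; o(14)→15·14+19≡21=v; r(17)→15·17+19≡14=o; a(0)→15·0+19≡19=t; l(11)→15·11+19≡2=c (all mod 26).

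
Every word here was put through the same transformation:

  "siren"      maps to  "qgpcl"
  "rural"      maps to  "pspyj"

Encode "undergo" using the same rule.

Compare letters: s→q is +24, i→g is +24, r→p is +24 — a constant shift. Every letter moves 24 places later in the alphabet, wrapping around z→a.
Applying it to undergo: u+24=s, n+24=l, d+24=b, e+24=c, r+24=p, g+24=e, o+24=m.

slbcpem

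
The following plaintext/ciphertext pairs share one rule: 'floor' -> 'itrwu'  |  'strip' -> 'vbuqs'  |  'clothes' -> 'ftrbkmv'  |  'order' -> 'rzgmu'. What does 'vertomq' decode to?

swollen

Shifts by position in floor: pos 0: f→i (+3), pos 1: l→t (+8), pos 2: o→r (+3), pos 3: o→w (+8) — repeating every 2. A repeating key of period 2 is used — shifts +3, +8 over and over.
Reversing it on vertomq: v−3=s, e−8=w, r−3=o, t−8=l, o−3=l, m−8=e, q−3=n.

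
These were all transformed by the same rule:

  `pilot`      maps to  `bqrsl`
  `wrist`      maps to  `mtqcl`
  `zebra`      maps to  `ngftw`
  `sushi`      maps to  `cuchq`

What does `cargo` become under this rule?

Treating letters as 0–25, the rule is x ↦ 9x + 22 (mod 26).
On cargo: c(2)→9·2+22≡14=o; a(0)→9·0+22≡22=w; r(17)→9·17+22≡19=t; g(6)→9·6+22≡24=y; o(14)→9·14+22≡18=s (all mod 26).

owtys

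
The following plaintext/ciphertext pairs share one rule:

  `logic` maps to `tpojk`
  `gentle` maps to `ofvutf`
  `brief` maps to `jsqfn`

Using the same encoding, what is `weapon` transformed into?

efiqwo

Shifts by position in logic: pos 0: l→t (+8), pos 1: o→p (+1), pos 2: g→o (+8), pos 3: i→j (+1) — repeating every 2. The shifts repeat in a cycle of length 2: positions 0,1,… shift by +8, +1, then the pattern repeats.
For weapon: w+8=e, e+1=f, a+8=i, p+1=q, o+8=w, n+1=o.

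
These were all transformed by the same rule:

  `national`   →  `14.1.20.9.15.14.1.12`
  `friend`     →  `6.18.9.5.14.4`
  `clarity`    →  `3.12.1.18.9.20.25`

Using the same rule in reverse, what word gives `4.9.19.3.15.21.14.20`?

Letters become their 1-indexed alphabet positions: a=1 … z=26.
Undoing it on 4.9.19.3.15.21.14.20: 4=d, 9=i, 19=s, 3=c, 15=o, 21=u, 14=n, 20=t.

discount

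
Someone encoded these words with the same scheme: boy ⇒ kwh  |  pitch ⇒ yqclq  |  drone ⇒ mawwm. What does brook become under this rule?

The shift depends on letter class: consonant b→k is +9, but vowel o→w is +8. The rule splits by letter class: vowels +8, consonants +9.
Applying it to brook: b(cons)+9=k, r(cons)+9=a, o(vowel)+8=w, o(vowel)+8=w, k(cons)+9=t.

kawwt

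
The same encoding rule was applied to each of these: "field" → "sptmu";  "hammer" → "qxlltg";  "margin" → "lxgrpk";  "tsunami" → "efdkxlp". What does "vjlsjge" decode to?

comfort

f(5)→s(18) and i(8)→p(15) fit y≡25x+23 (mod 26); the inverse of 25 mod 26 is 25. This is an affine cipher: with a=0,…,z=25, each position x becomes (25x+23) mod 26.
Decoding vjlsjge: v(21)→25·(21−23)≡2=c; j(9)→25·(9−23)≡14=o; l(11)→25·(11−23)≡12=m; s(18)→25·(18−23)≡5=f; j(9)→25·(9−23)≡14=o; g(6)→25·(6−23)≡17=r; e(4)→25·(4−23)≡19=t (all mod 26).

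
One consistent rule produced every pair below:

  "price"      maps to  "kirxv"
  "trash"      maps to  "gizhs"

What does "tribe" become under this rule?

giryv

Each pair mirrors across the alphabet (p↔k, r↔i, i↔r): positions sum to 25. This is the alphabet-reversal cipher (Atbash): a becomes z, b becomes y, etc.
For tribe: t↔g, r↔i, i↔r, b↔y, e↔v.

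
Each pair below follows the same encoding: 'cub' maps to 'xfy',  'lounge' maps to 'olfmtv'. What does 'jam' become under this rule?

Each pair mirrors across the alphabet (c↔x, u↔f, b↔y): positions sum to 25. Letters are reflected about the middle of the alphabet (position → 25−position): Atbash.
For jam: j↔q, a↔z, m↔n.

qzn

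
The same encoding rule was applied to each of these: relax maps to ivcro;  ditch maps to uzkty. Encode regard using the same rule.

Compare letters: r→i is +17, e→v is +17, l→c is +17 — a constant shift. This is a Caesar cipher with shift 17.
For regard: r+17=i, e+17=v, g+17=x, a+17=r, r+17=i, d+17=u.

ivxriu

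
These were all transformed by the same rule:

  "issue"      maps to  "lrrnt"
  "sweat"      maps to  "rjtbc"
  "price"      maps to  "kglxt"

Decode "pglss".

This is an affine cipher: with a=0,…,z=25, each position x becomes (11x+1) mod 26.
Decoding pglss: p(15)→19·(15−1)≡6=g; g(6)→19·(6−1)≡17=r; l(11)→19·(11−1)≡8=i; s(18)→19·(18−1)≡11=l; s(18)→19·(18−1)≡11=l (all mod 26).

grill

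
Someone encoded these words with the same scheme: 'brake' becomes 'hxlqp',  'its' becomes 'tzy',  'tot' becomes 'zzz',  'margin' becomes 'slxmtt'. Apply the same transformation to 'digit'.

jtmtz

The shift depends on letter class: consonant b→h is +6, but vowel a→l is +11. Vowels shift forward by 11 and consonants shift forward by 6.
For digit: d(cons)+6=j, i(vowel)+11=t, g(cons)+6=m, i(vowel)+11=t, t(cons)+6=z.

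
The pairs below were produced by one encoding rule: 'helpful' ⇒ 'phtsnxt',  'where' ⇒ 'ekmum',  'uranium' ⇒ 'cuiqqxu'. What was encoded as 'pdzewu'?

harbor

Shifts by position in helpful: pos 0: h→p (+8), pos 1: e→h (+3), pos 2: l→t (+8), pos 3: p→s (+3) — repeating every 2. It's a Vigenère-style cipher with numeric key [8,3]: position i shifts by key[i mod 2].
Undoing it on pdzewu: p−8=h, d−3=a, z−8=r, e−3=b, w−8=o, u−3=r.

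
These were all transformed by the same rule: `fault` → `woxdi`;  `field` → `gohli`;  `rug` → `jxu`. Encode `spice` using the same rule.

hflsv

The output letters match the input read backwards, each shifted +3: fault reversed is tluaf. Read the word backwards and shift each letter +3.
For spice: reverse → ecips; then shift: e+3=h, c+3=f, i+3=l, p+3=s, s+3=v.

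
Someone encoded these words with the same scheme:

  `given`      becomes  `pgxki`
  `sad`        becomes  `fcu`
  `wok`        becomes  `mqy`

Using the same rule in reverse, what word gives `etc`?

arc

Read the word backwards and shift each letter +2.
Decoding etc: shift back: e−2=c, t−2=r, c−2=a → cra; then reverse → arc.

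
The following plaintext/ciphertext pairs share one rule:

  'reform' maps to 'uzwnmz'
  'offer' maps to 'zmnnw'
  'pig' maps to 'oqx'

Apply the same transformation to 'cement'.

bvmumk

The word is reversed, then every letter is shifted forward by 8.
For cement: reverse → tnemec; then shift: t+8=b, n+8=v, e+8=m, m+8=u, e+8=m, c+8=k.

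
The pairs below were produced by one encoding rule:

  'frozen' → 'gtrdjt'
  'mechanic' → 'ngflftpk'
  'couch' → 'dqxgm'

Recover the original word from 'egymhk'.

In frozen: f→g is +1, r→t is +2, o→r is +3, z→d is +4 — the shift increases by 1 each position. Letter i (0-indexed) is shifted by i+1, so successive shifts are 1, 2, 3, ….
Reversing it on egymhk: e−1=d, g−2=e, y−3=v, m−4=i, h−5=c, k−6=e.

device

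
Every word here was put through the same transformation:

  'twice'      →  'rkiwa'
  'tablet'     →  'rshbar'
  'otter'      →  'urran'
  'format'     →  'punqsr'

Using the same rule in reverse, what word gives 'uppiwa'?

office

t(19)→r(17) and w(22)→k(10) fit y≡15x+18 (mod 26); the inverse of 15 mod 26 is 7. Each letter's alphabet position (a=0..z=25) is mapped through 15·x+18 mod 26 — an affine cipher.
Undoing it on uppiwa: u(20)→7·(20−18)≡14=o; p(15)→7·(15−18)≡5=f; p(15)→7·(15−18)≡5=f; i(8)→7·(8−18)≡8=i; w(22)→7·(22−18)≡2=c; a(0)→7·(0−18)≡4=e (all mod 26).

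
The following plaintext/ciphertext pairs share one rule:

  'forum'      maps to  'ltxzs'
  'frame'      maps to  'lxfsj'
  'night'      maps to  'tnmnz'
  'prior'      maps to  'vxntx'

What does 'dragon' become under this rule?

jxfmtt

The rule splits by letter class: vowels +5, consonants +6.
For dragon: d(cons)+6=j, r(cons)+6=x, a(vowel)+5=f, g(cons)+6=m, o(vowel)+5=t, n(cons)+6=t.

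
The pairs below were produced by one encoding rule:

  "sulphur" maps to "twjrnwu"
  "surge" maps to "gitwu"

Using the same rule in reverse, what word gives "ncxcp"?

The output letters match the input read backwards, each shifted +2: sulphur reversed is ruhplus. Read the word backwards and shift each letter +2.
Undoing it on ncxcp: shift back: n−2=l, c−2=a, x−2=v, c−2=a, p−2=n → lavan; then reverse → naval.

naval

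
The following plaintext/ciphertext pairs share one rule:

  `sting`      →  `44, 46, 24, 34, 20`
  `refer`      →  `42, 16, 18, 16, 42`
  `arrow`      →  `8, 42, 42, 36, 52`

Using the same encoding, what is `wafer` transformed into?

52, 8, 18, 16, 42

s(#19)→44 and t(#20)→46: differences scale by 2, so n = 2·pos + 6. The formula is n = 2×(alphabet index, a=1) + 6.
On wafer: w=23→52, a=1→8, f=6→18, e=5→16, r=18→42.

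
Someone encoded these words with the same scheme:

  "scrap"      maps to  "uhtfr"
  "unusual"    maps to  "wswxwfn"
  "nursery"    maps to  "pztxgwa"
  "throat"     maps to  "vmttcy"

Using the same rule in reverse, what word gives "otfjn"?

A repeating key of period 2 is used — shifts +2, +5 over and over.
Reversing it on otfjn: o−2=m, t−5=o, f−2=d, j−5=e, n−2=l.

model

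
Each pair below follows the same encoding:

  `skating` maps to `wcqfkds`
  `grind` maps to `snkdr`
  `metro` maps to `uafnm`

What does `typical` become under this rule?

Treating letters as 0–25, the rule is x ↦ 9x + 16 (mod 26).
Applying it to typical: t(19)→9·19+16≡5=f; y(24)→9·24+16≡24=y; p(15)→9·15+16≡21=v; i(8)→9·8+16≡10=k; c(2)→9·2+16≡8=i; a(0)→9·0+16≡16=q; l(11)→9·11+16≡11=l (all mod 26).

fyvkiql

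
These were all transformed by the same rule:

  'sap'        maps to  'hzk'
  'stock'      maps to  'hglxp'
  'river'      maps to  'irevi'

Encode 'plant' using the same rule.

kozmg

Each letter is replaced by its mirror in the alphabet: a↔z, b↔y, c↔x, and so on (the Atbash cipher).
For plant: p↔k, l↔o, a↔z, n↔m, t↔g.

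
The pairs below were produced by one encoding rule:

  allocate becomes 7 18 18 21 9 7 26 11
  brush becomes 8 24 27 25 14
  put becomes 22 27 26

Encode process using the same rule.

a is letter #1 and maps to 7: an offset of 6. Each letter is replaced by its alphabet position (a=1..z=26) + 6.
On process: p=16→22, r=18→24, o=15→21, c=3→9, e=5→11, s=19→25, s=19→25.

22 24 21 9 11 25 25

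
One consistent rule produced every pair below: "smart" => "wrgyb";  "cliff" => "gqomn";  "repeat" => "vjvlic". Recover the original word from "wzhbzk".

suburb

In smart: s→w is +4, m→r is +5, a→g is +6, r→y is +7 — the shift increases by 1 each position. Each letter shifts forward by (position + 4), i.e. 4, 5, 6, … — the shift grows by one for each successive letter.
Reversing it on wzhbzk: w−4=s, z−5=u, h−6=b, b−7=u, z−8=r, k−9=b.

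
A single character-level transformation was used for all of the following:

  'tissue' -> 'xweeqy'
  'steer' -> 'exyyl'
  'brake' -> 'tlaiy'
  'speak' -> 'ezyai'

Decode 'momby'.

cycle

t(19)→x(23) and i(8)→w(22) fit y≡19x+0 (mod 26); the inverse of 19 mod 26 is 11. Each letter's alphabet position (a=0..z=25) is mapped through 19·x+0 mod 26 — an affine cipher.
Undoing it on momby: m(12)→11·(12−0)≡2=c; o(14)→11·(14−0)≡24=y; m(12)→11·(12−0)≡2=c; b(1)→11·(1−0)≡11=l; y(24)→11·(24−0)≡4=e (all mod 26).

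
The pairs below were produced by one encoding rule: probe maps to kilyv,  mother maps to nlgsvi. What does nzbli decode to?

Letters are reflected about the middle of the alphabet (position → 25−position): Atbash.
Decoding nzbli: n↔m, z↔a, b↔y, l↔o, i↔r.

mayor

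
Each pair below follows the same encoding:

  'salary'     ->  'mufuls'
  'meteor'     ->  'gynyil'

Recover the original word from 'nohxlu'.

tundra

Every letter moves 20 places later in the alphabet, wrapping around z→a.
Decoding nohxlu: n−20=t, o−20=u, h−20=n, x−20=d, l−20=r, u−20=a.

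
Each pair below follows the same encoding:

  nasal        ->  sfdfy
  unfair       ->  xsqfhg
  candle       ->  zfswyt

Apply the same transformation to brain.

cgfhs

n(13)→s(18) and a(0)→f(5) fit y≡23x+5 (mod 26); the inverse of 23 mod 26 is 17. Treating letters as 0–25, the rule is x ↦ 23x + 5 (mod 26).
On brain: b(1)→23·1+5≡2=c; r(17)→23·17+5≡6=g; a(0)→23·0+5≡5=f; i(8)→23·8+5≡7=h; n(13)→23·13+5≡18=s (all mod 26).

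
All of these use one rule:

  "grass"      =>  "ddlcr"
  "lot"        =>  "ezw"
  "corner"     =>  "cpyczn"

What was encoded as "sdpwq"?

flesh

The output letters match the input read backwards, each shifted +11: grass reversed is ssarg. Two steps: reverse the string, then apply a Caesar shift of +11.
Decoding sdpwq: shift back: s−11=h, d−11=s, p−11=e, w−11=l, q−11=f → hself; then reverse → flesh.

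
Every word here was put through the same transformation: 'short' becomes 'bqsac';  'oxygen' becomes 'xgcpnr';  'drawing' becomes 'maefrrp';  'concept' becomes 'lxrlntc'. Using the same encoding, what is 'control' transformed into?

Shifts by position in short: pos 0: s→b (+9), pos 1: h→q (+9), pos 2: o→s (+4), pos 3: r→a (+9), pos 4: t→c (+9) — repeating every 3. A repeating key of period 3 is used — shifts +9, +9, +4 over and over.
For control: c+9=l, o+9=x, n+4=r, t+9=c, r+9=a, o+4=s, l+9=u.

lxrcasu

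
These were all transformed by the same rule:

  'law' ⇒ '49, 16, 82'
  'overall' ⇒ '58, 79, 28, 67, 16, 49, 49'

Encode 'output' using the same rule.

l(#12)→49 and a(#1)→16: differences scale by 3, so n = 3·pos + 13. With a=1..z=26, the number is 3·pos + 13.
Applying it to output: o=15→58, u=21→76, t=20→73, p=16→61, u=21→76, t=20→73.

58, 76, 73, 61, 76, 73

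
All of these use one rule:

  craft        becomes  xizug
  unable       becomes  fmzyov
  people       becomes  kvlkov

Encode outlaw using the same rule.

lfgozd

Each pair mirrors across the alphabet (c↔x, r↔i, a↔z): positions sum to 25. Letters are reflected about the middle of the alphabet (position → 25−position): Atbash.
For outlaw: o↔l, u↔f, t↔g, l↔o, a↔z, w↔d.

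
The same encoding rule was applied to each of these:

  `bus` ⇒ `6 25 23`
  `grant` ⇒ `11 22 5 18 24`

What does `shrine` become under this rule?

23 12 22 13 18 9

b is letter #2 and maps to 6: an offset of 4. The number is (letter's place in the alphabet, a=1) + 4.
On shrine: s=19→23, h=8→12, r=18→22, i=9→13, n=14→18, e=5→9.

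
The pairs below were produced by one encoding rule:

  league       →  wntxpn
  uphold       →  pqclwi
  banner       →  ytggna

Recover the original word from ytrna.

l(11)→w(22) and e(4)→n(13) fit y≡5x+19 (mod 26); the inverse of 5 mod 26 is 21. This is an affine cipher: with a=0,…,z=25, each position x becomes (5x+19) mod 26.
Undoing it on ytrna: y(24)→21·(24−19)≡1=b; t(19)→21·(19−19)≡0=a; r(17)→21·(17−19)≡10=k; n(13)→21·(13−19)≡4=e; a(0)→21·(0−19)≡17=r (all mod 26).

baker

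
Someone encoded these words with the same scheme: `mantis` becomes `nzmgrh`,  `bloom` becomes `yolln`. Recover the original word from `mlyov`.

noble

Each pair mirrors across the alphabet (m↔n, a↔z, n↔m): positions sum to 25. Each letter is replaced by its mirror in the alphabet: a↔z, b↔y, c↔x, and so on (the Atbash cipher).
Decoding mlyov: m↔n, l↔o, y↔b, o↔l, v↔e.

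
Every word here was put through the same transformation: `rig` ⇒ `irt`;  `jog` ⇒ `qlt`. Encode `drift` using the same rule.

This is the alphabet-reversal cipher (Atbash): a becomes z, b becomes y, etc.
On drift: d↔w, r↔i, i↔r, f↔u, t↔g.

wirug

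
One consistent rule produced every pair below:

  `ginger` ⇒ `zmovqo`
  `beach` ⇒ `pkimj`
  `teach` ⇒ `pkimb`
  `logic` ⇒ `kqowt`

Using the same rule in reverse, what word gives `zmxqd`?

viper

Read the word backwards and shift each letter +8.
Decoding zmxqd: shift back: z−8=r, m−8=e, x−8=p, q−8=i, d−8=v → repiv; then reverse → viper.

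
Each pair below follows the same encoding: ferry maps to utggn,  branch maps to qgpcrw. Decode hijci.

stunt

Compare letters: f→u is +15, e→t is +15, r→g is +15 — a constant shift. It's a constant shift of +15 (ROT15).
Decoding hijci: h−15=s, i−15=t, j−15=u, c−15=n, i−15=t.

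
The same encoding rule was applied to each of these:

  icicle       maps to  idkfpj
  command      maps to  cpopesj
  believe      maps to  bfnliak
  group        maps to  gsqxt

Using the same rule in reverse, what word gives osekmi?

Each letter shifts forward by its position index (0, 1, 2, …) — the shift grows by one for each successive letter.
Decoding osekmi: o−0=o, s−1=r, e−2=c, k−3=h, m−4=i, i−5=d.

orchid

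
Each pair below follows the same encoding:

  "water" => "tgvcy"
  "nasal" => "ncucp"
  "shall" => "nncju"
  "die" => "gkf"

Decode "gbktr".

Read the word backwards and shift each letter +2.
Decoding gbktr: shift back: g−2=e, b−2=z, k−2=i, t−2=r, r−2=p → ezirp; then reverse → prize.

prize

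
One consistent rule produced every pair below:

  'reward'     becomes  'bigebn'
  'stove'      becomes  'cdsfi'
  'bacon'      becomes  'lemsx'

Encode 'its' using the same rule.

mdc

The shift depends on letter class: consonant r→b is +10, but vowel e→i is +4. Vowels shift forward by 4 and consonants shift forward by 10.
For its: i(vowel)+4=m, t(cons)+10=d, s(cons)+10=c.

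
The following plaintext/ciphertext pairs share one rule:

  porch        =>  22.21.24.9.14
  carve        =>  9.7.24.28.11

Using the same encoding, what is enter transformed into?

p is letter #16 and maps to 22: an offset of 6. Letters become their 1-based position plus 6 (so a→7, b→8, …).
Applying it to enter: e=5→11, n=14→20, t=20→26, e=5→11, r=18→24.

11.20.26.11.24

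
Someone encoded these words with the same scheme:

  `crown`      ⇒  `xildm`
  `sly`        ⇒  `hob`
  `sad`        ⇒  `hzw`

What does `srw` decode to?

hid

Each pair mirrors across the alphabet (c↔x, r↔i, o↔l): positions sum to 25. Each letter is replaced by its mirror in the alphabet: a↔z, b↔y, c↔x, and so on (the Atbash cipher).
Reversing it on srw: s↔h, r↔i, w↔d.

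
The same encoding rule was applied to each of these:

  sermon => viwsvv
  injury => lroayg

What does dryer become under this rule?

gvdky

Letter i (0-indexed) is shifted by i+3, so successive shifts are 3, 4, 5, ….
Applying it to dryer: d+3=g, r+4=v, y+5=d, e+6=k, r+7=y.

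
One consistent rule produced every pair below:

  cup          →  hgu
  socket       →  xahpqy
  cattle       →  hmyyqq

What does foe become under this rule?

The shift depends on letter class: consonant c→h is +5, but vowel u→g is +12. Vowels shift forward by 12 and consonants shift forward by 5.
Applying it to foe: f(cons)+5=k, o(vowel)+12=a, e(vowel)+12=q.

kaq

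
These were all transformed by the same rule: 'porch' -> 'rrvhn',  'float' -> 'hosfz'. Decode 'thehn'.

The shift increases by 1 at each position, starting from +2: 2, 3, 4, ….
Decoding thehn: t−2=r, h−3=e, e−4=a, h−5=c, n−6=h.

reach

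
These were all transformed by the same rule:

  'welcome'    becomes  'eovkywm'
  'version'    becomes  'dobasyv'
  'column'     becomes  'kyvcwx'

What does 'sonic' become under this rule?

ayxqm

A repeating key of period 3 is used — shifts +8, +10, +10 over and over.
Applying it to sonic: s+8=a, o+10=y, n+10=x, i+8=q, c+10=m.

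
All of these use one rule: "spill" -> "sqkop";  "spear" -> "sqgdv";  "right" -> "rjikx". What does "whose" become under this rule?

In spill: s→s is +0, p→q is +1, i→k is +2, l→o is +3 — the shift increases by 1 each position. Each letter shifts forward by its position index (0, 1, 2, …) — the shift grows by one for each successive letter.
Applying it to whose: w+0=w, h+1=i, o+2=q, s+3=v, e+4=i.

wiqvi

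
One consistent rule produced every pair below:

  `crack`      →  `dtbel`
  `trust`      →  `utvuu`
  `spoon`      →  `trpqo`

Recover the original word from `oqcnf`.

Shifts by position in crack: pos 0: c→d (+1), pos 1: r→t (+2), pos 2: a→b (+1), pos 3: c→e (+2) — repeating every 2. It's a Vigenère-style cipher with numeric key [1,2]: position i shifts by key[i mod 2].
Decoding oqcnf: o−1=n, q−2=o, c−1=b, n−2=l, f−1=e.

noble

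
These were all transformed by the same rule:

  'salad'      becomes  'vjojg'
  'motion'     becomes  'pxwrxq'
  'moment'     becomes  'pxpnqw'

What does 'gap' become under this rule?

jjs

The shift depends on letter class: consonant s→v is +3, but vowel a→j is +9. Vowels shift forward by 9 and consonants shift forward by 3.
For gap: g(cons)+3=j, a(vowel)+9=j, p(cons)+3=s.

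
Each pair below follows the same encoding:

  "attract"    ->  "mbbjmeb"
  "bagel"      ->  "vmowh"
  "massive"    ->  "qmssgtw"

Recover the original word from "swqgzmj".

Treating letters as 0–25, the rule is x ↦ 9x + 12 (mod 26).
Reversing it on swqgzmj: s(18)→3·(18−12)≡18=s; w(22)→3·(22−12)≡4=e; q(16)→3·(16−12)≡12=m; g(6)→3·(6−12)≡8=i; z(25)→3·(25−12)≡13=n; m(12)→3·(12−12)≡0=a; j(9)→3·(9−12)≡17=r (all mod 26).

seminar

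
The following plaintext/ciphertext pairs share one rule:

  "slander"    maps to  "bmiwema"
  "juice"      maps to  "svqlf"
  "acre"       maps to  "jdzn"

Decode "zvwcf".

quote

A repeating key of period 3 is used — shifts +9, +1, +8 over and over.
Reversing it on zvwcf: z−9=q, v−1=u, w−8=o, c−9=t, f−1=e.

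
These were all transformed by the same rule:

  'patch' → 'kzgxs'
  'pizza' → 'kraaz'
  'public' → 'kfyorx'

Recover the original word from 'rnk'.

This is the alphabet-reversal cipher (Atbash): a becomes z, b becomes y, etc.
Decoding rnk: r↔i, n↔m, k↔p.

imp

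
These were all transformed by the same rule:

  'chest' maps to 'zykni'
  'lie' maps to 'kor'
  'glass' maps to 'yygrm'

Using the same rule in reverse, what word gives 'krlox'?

The output letters match the input read backwards, each shifted +6: chest reversed is tsehc. The word is reversed, then every letter is shifted forward by 6.
Decoding krlox: shift back: k−6=e, r−6=l, l−6=f, o−6=i, x−6=r → elfir; then reverse → rifle.

rifle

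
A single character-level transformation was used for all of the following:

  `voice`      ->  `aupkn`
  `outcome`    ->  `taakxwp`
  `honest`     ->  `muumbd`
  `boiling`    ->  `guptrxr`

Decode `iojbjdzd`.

Each letter shifts forward by (position + 5), i.e. 5, 6, 7, … — the shift grows by one for each successive letter.
Reversing it on iojbjdzd: i−5=d, o−6=i, j−7=c, b−8=t, j−9=a, d−10=t, z−11=o, d−12=r.

dictator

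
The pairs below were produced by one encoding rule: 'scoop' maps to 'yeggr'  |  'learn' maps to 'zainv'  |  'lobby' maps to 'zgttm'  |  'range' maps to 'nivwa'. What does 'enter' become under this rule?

This is an affine cipher: with a=0,…,z=25, each position x becomes (11x+8) mod 26.
For enter: e(4)→11·4+8≡0=a; n(13)→11·13+8≡21=v; t(19)→11·19+8≡9=j; e(4)→11·4+8≡0=a; r(17)→11·17+8≡13=n (all mod 26).

avjan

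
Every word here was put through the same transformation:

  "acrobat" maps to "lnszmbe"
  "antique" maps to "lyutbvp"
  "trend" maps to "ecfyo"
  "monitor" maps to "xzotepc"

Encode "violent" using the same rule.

gtpwpoe

The shifts repeat in a cycle of length 3: positions 0,1,… shift by +11, +11, +1, then the pattern repeats.
For violent: v+11=g, i+11=t, o+1=p, l+11=w, e+11=p, n+1=o, t+11=e.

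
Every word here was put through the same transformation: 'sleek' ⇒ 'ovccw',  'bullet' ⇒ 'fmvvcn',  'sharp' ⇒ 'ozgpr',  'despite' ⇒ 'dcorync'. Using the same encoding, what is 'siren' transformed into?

oypct

s(18)→o(14) and l(11)→v(21) fit y≡25x+6 (mod 26); the inverse of 25 mod 26 is 25. This is an affine cipher: with a=0,…,z=25, each position x becomes (25x+6) mod 26.
Applying it to siren: s(18)→25·18+6≡14=o; i(8)→25·8+6≡24=y; r(17)→25·17+6≡15=p; e(4)→25·4+6≡2=c; n(13)→25·13+6≡19=t (all mod 26).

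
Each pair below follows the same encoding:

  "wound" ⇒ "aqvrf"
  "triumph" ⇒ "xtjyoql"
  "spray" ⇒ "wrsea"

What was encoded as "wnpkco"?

Shifts by position in wound: pos 0: w→a (+4), pos 1: o→q (+2), pos 2: u→v (+1), pos 3: n→r (+4), pos 4: d→f (+2) — repeating every 3. It's a Vigenère-style cipher with numeric key [4,2,1]: position i shifts by key[i mod 3].
Decoding wnpkco: w−4=s, n−2=l, p−1=o, k−4=g, c−2=a, o−1=n.

slogan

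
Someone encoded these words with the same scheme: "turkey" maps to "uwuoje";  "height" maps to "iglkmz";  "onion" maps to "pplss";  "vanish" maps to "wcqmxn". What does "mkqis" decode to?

linen

In turkey: t→u is +1, u→w is +2, r→u is +3, k→o is +4 — the shift increases by 1 each position. Each letter shifts forward by (position + 1), i.e. 1, 2, 3, … — the shift grows by one for each successive letter.
Undoing it on mkqis: m−1=l, k−2=i, q−3=n, i−4=e, s−5=n.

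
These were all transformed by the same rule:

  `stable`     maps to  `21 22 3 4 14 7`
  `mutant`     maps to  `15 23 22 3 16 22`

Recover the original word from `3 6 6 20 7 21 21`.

s is letter #19 and maps to 21: an offset of 2. Each letter is replaced by its alphabet position (a=1..z=26) + 2.
Undoing it on 3 6 6 20 7 21 21: 3→(3−2)÷1=1=a, 6→(6−2)÷1=4=d, 6→(6−2)÷1=4=d, 20→(20−2)÷1=18=r, 7→(7−2)÷1=5=e, 21→(21−2)÷1=19=s, 21→(21−2)÷1=19=s.

address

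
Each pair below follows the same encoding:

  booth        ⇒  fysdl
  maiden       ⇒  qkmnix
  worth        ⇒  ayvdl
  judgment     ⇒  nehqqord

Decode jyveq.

Shifts by position in booth: pos 0: b→f (+4), pos 1: o→y (+10), pos 2: o→s (+4), pos 3: t→d (+10) — repeating every 2. The shifts repeat in a cycle of length 2: positions 0,1,… shift by +4, +10, then the pattern repeats.
Decoding jyveq: j−4=f, y−10=o, v−4=r, e−10=u, q−4=m.

forum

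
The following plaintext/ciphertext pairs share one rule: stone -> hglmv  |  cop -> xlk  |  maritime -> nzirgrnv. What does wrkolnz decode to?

Each pair mirrors across the alphabet (s↔h, t↔g, o↔l): positions sum to 25. Each letter is replaced by its mirror in the alphabet: a↔z, b↔y, c↔x, and so on (the Atbash cipher).
Reversing it on wrkolnz: w↔d, r↔i, k↔p, o↔l, l↔o, n↔m, z↔a.

diploma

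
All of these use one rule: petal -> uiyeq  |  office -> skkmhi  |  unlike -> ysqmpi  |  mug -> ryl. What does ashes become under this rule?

The rule splits by letter class: vowels +4, consonants +5.
Applying it to ashes: a(vowel)+4=e, s(cons)+5=x, h(cons)+5=m, e(vowel)+4=i, s(cons)+5=x.

exmix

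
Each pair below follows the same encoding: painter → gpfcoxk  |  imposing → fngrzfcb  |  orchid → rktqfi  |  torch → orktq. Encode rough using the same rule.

krdbq

p(15)→g(6) and a(0)→p(15) fit y≡15x+15 (mod 26); the inverse of 15 mod 26 is 7. Each letter's alphabet position (a=0..z=25) is mapped through 15·x+15 mod 26 — an affine cipher.
Applying it to rough: r(17)→15·17+15≡10=k; o(14)→15·14+15≡17=r; u(20)→15·20+15≡3=d; g(6)→15·6+15≡1=b; h(7)→15·7+15≡16=q (all mod 26).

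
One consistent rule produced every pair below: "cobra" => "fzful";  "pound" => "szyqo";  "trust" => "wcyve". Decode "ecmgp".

bride

Shifts by position in cobra: pos 0: c→f (+3), pos 1: o→z (+11), pos 2: b→f (+4), pos 3: r→u (+3), pos 4: a→l (+11) — repeating every 3. A repeating key of period 3 is used — shifts +3, +11, +4 over and over.
Decoding ecmgp: e−3=b, c−11=r, m−4=i, g−3=d, p−11=e.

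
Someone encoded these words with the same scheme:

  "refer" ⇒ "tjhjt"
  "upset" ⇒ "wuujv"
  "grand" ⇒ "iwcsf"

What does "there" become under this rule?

vmgwg

Shifts by position in refer: pos 0: r→t (+2), pos 1: e→j (+5), pos 2: f→h (+2), pos 3: e→j (+5) — repeating every 2. The shifts repeat in a cycle of length 2: positions 0,1,… shift by +2, +5, then the pattern repeats.
Applying it to there: t+2=v, h+5=m, e+2=g, r+5=w, e+2=g.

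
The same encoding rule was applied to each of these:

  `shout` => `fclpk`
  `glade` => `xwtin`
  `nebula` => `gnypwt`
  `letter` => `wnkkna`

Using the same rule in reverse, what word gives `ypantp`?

s(18)→f(5) and h(7)→c(2) fit y≡5x+19 (mod 26); the inverse of 5 mod 26 is 21. Each letter's alphabet position (a=0..z=25) is mapped through 5·x+19 mod 26 — an affine cipher.
Decoding ypantp: y(24)→21·(24−19)≡1=b; p(15)→21·(15−19)≡20=u; a(0)→21·(0−19)≡17=r; n(13)→21·(13−19)≡4=e; t(19)→21·(19−19)≡0=a; p(15)→21·(15−19)≡20=u (all mod 26).

bureau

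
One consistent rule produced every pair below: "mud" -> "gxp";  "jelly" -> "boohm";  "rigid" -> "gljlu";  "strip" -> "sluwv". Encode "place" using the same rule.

hfdos

Two steps: reverse the string, then apply a Caesar shift of +3.
Applying it to place: reverse → ecalp; then shift: e+3=h, c+3=f, a+3=d, l+3=o, p+3=s.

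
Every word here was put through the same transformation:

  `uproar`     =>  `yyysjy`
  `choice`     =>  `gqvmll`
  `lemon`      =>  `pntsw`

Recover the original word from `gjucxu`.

Shifts by position in uproar: pos 0: u→y (+4), pos 1: p→y (+9), pos 2: r→y (+7), pos 3: o→s (+4), pos 4: a→j (+9), pos 5: r→y (+7) — repeating every 3. The shifts repeat in a cycle of length 3: positions 0,1,… shift by +4, +9, +7, then the pattern repeats.
Undoing it on gjucxu: g−4=c, j−9=a, u−7=n, c−4=y, x−9=o, u−7=n.

canyon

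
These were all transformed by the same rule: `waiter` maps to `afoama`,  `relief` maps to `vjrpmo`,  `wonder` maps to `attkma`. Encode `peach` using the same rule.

tjgjp

In waiter: w→a is +4, a→f is +5, i→o is +6, t→a is +7 — the shift increases by 1 each position. Letter i (0-indexed) is shifted by i+4, so successive shifts are 4, 5, 6, ….
For peach: p+4=t, e+5=j, a+6=g, c+7=j, h+8=p.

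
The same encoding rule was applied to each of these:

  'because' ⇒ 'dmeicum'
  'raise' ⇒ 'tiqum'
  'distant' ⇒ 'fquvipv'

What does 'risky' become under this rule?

The shift depends on letter class: consonant b→d is +2, but vowel e→m is +8. Vowels shift forward by 8 and consonants shift forward by 2.
Applying it to risky: r(cons)+2=t, i(vowel)+8=q, s(cons)+2=u, k(cons)+2=m, y(cons)+2=a.

tquma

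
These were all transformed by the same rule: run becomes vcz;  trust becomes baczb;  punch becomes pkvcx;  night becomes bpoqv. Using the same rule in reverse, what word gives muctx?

plume

The output letters match the input read backwards, each shifted +8: run reversed is nur. The word is reversed, then every letter is shifted forward by 8.
Decoding muctx: shift back: m−8=e, u−8=m, c−8=u, t−8=l, x−8=p → emulp; then reverse → plume.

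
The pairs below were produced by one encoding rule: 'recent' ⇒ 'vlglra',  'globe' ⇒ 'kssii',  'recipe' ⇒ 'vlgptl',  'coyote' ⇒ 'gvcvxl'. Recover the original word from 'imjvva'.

Shifts by position in recent: pos 0: r→v (+4), pos 1: e→l (+7), pos 2: c→g (+4), pos 3: e→l (+7) — repeating every 2. It's a Vigenère-style cipher with numeric key [4,7]: position i shifts by key[i mod 2].
Undoing it on imjvva: i−4=e, m−7=f, j−4=f, v−7=o, v−4=r, a−7=t.

effort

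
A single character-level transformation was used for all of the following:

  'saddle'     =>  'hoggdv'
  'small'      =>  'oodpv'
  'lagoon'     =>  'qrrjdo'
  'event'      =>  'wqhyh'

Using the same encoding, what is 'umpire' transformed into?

hulspx

The output letters match the input read backwards, each shifted +3: saddle reversed is elddas. Read the word backwards and shift each letter +3.
Applying it to umpire: reverse → eripmu; then shift: e+3=h, r+3=u, i+3=l, p+3=s, m+3=p, u+3=x.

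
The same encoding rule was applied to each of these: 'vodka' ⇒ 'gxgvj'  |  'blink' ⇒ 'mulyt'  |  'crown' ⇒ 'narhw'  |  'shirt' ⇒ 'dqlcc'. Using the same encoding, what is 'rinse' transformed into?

crqdn

Shifts by position in vodka: pos 0: v→g (+11), pos 1: o→x (+9), pos 2: d→g (+3), pos 3: k→v (+11), pos 4: a→j (+9) — repeating every 3. The shifts repeat in a cycle of length 3: positions 0,1,… shift by +11, +9, +3, then the pattern repeats.
Applying it to rinse: r+11=c, i+9=r, n+3=q, s+11=d, e+9=n.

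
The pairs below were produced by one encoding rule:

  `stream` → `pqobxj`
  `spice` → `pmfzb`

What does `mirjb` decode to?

Compare letters: s→p is +23, t→q is +23, r→o is +23 — a constant shift. It's a constant shift of +23 (ROT23).
Reversing it on mirjb: m−23=p, i−23=l, r−23=u, j−23=m, b−23=e.

plume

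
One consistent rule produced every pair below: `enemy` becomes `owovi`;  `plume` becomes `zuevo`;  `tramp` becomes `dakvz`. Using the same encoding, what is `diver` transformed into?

Shifts by position in enemy: pos 0: e→o (+10), pos 1: n→w (+9), pos 2: e→o (+10), pos 3: m→v (+9) — repeating every 2. A repeating key of period 2 is used — shifts +10, +9 over and over.
Applying it to diver: d+10=n, i+9=r, v+10=f, e+9=n, r+10=b.

nrfnb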